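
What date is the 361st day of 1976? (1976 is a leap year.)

Jan has 31 days (361 − 31 = 330 remain).
Feb has 29 days (330 − 29 = 301 remain).
Mar has 31 days (301 − 31 = 270 remain).
Apr has 30 days (270 − 30 = 240 remain).
May has 31 days (240 − 31 = 209 remain).
Jun has 30 days (209 − 30 = 179 remain).
Jul has 31 days (179 − 31 = 148 remain).
Aug has 31 days (148 − 31 = 117 remain).
Sep has 30 days (117 − 30 = 87 remain).
Oct has 31 days (87 − 31 = 56 remain).
Nov has 30 days (56 − 30 = 26 remain).
26 into Dec → Dec 26.

Dec 26, 1976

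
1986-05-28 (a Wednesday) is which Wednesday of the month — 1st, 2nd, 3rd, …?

Day 28 falls in week ⌈28/7⌉ of the month.
Days 1–7 hold the 1st Wednesday, 8–14 the 2nd, 15–21 the 3rd, 22–28 the 4th, 29–31 the 5th.
28 is in the range for the 4th.

4th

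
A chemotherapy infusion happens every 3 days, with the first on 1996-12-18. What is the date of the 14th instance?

The 14th occurrence is 13 intervals after the first: 13 × 3 = 39 days after 1996-12-18.
December has 31 days — 13 days to the end of December leaves 26.
26 days into January → 1997-01-26.

1997-01-26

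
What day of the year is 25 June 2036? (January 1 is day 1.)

177

Days in months before June: 31 + 29 + 31 + 30 + 31 = 152.
Plus 25 days into June → day 177.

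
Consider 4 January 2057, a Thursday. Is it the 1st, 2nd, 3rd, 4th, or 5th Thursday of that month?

Day 4 falls in week ⌈4/7⌉ of the month.
Days 1–7 hold the 1st Thursday, 8–14 the 2nd, 15–21 the 3rd, 22–28 the 4th, 29–31 the 5th.
4 is in the range for the 1st.

1st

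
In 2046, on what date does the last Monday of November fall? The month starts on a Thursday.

26 November 2046

November 2046 begins on a Thursday, so the first Monday is November 5 (4 days later).
November 2046 has 30 days. Adding weeks: 5, 12, 19, 26 — the last one ≤ 30 is the 26th.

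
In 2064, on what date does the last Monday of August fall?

The first Monday of August 2064 is August 4.
August 2064 has 31 days. Adding weeks: 4, 11, 18, 25 — the last one ≤ 31 is the 25th.

2064-08-25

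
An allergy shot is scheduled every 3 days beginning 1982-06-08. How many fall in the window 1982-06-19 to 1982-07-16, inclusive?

Occurrences land 3·i days after 1982-06-08 for i = 0, 1, 2, …
1982-06-19 is 11 days after the start; 11 ÷ 3 = 3 remainder 2; since the remainder is 2, round up to i = 4. First occurrence in the window: #5 on 1982-06-20 (4×3 = 12 days in).
1982-07-16 is 38 days after the start; 38 ÷ 3 = 12 remainder 2. Last occurrence in the window: #13 on 1982-07-14.
Occurrences #5 through #13: 9 in total.

9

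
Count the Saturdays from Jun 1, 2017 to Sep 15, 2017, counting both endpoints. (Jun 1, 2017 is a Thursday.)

Jun 1, 2017 is a Thursday; the first Saturday on or after it is Jun 3, 2017 (2 days later).
From Jun 3, 2017 to Sep 15, 2017: 27 + 31 + 31 + 15 = 104 days (rest of Jun, Jul, Aug, Sep).
104 ÷ 7 = 14 full weeks with remainder 6, so 14 more Saturdays after the first → 15.

15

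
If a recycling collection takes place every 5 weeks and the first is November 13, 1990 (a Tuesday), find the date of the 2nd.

December 18, 1990

The 2nd occurrence is 1 interval after the first: 1 × 35 = 35 days after November 13, 1990.
November has 30 days — 17 days to the end of November leaves 18.
18 days into December → December 18, 1990.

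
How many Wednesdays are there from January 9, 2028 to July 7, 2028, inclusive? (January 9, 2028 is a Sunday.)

January 9, 2028 is a Sunday; the first Wednesday on or after it is January 12, 2028 (3 days later).
From January 12, 2028 to July 7, 2028: 19 + 29 + 31 + 30 + 31 + 30 + 7 = 177 days (rest of January, February, March, April, May, June, July).
177 ÷ 7 = 25 full weeks with remainder 2, so 25 more Wednesdays after the first → 26.

26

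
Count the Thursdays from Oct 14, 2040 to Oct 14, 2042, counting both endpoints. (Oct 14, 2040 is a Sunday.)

104

Oct 14, 2040 is a Sunday; the first Thursday on or after it is Oct 18, 2040 (4 days later).
From Oct 18, 2040 to Oct 14, 2042: 74 + 365 + 287 = 726 days (rest of 2040, 2041, to Oct 14, 2042 in 2042).
726 ÷ 7 = 103 full weeks with remainder 5, so 103 more Thursdays after the first → 104.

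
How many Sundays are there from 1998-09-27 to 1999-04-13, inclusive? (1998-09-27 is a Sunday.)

1998-09-27 is a Sunday; the first Sunday on or after it is 1998-09-27.
From 1998-09-27 to 1999-04-13: 3 + 31 + 30 + 31 + 31 + 28 + 31 + 13 = 198 days (rest of September, October, November, December, January, February, March, April).
198 ÷ 7 = 28 full weeks with remainder 2, so 28 more Sundays after the first → 29.

29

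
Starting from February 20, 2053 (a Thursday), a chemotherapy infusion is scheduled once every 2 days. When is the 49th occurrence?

May 27, 2053

The 49th occurrence is 48 intervals after the first: 48 × 2 = 96 days after February 20, 2053.
February has 28 days — 8 days to the end of February leaves 88.
March has 31 days (57 left).
April has 30 days (27 left).
27 days into May → May 27, 2053.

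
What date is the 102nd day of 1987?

Jan has 31 days (102 − 31 = 71 remain).
Feb has 28 days (71 − 28 = 43 remain).
Mar has 31 days (43 − 31 = 12 remain).
12 into Apr → Apr 12.

Apr 12, 1987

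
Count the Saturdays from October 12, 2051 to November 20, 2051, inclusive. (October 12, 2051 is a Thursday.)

October 12, 2051 is a Thursday; the first Saturday on or after it is October 14, 2051 (2 days later).
From October 14, 2051 to November 20, 2051: 17 + 20 = 37 days (rest of October, November).
37 ÷ 7 = 5 full weeks with remainder 2, so 5 more Saturdays after the first → 6.

6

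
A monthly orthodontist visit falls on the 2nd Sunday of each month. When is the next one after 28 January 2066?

January 2066 starts on a Friday; its first Sunday is the 3rd, so the 2nd Sunday is the 10th — 10 January 2066.
That is not after 28 January 2066, so look at February 2066.
February 2066 starts on a Monday; its first Sunday is the 7th, so the 2nd Sunday is the 14th — 14 February 2066.

14 February 2066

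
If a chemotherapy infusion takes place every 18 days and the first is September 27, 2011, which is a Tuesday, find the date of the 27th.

January 7, 2013

The 27th occurrence is 26 intervals after the first: 26 × 18 = 468 days after September 27, 2011.
September has 30 days — 3 days to the end of September leaves 465.
From end of September to end of 2011 is 92 days (373 left).
2012 has 366 days (7 left).
7 days into January → January 7, 2013.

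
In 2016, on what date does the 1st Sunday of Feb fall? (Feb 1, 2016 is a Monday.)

Feb 7, 2016

Feb 2016 begins on a Monday, so the first Sunday is Feb 7 (6 days later).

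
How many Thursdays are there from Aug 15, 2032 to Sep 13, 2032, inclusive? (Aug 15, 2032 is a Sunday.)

Aug 15, 2032 is a Sunday; the first Thursday on or after it is Aug 19, 2032 (4 days later).
From Aug 19, 2032 to Sep 13, 2032: 12 + 13 = 25 days (rest of Aug, Sep).
25 ÷ 7 = 3 full weeks with remainder 4, so 3 more Thursdays after the first → 4.

4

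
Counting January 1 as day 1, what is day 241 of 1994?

Aug 29, 1994

Jan has 31 days (241 − 31 = 210 remain).
Feb has 28 days (210 − 28 = 182 remain).
Mar has 31 days (182 − 31 = 151 remain).
Apr has 30 days (151 − 30 = 121 remain).
May has 31 days (121 − 31 = 90 remain).
Jun has 30 days (90 − 30 = 60 remain).
Jul has 31 days (60 − 31 = 29 remain).
29 into Aug → Aug 29.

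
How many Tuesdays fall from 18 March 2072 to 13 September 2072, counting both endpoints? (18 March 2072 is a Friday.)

18 March 2072 is a Friday; the first Tuesday on or after it is 22 March 2072 (4 days later).
From 22 March 2072 to 13 September 2072: 9 + 30 + 31 + 30 + 31 + 31 + 13 = 175 days (rest of March, April, May, June, July, August, September).
175 ÷ 7 = 25 full weeks with remainder 0, so 25 more Tuesdays after the first → 26.

26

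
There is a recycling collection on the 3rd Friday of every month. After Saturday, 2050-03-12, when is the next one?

2050-03-18

March 2050 starts on a Tuesday; its first Friday is the 4th, so the 3rd Friday is the 18th — 2050-03-18.
2050-03-18 is after 2050-03-12, so that is the next one.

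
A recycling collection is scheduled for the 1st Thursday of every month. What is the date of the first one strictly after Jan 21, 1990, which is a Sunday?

Jan 1990 starts on a Monday, so its 1st Thursday is Jan 4, 1990 (3 days in).
That is not after Jan 21, 1990, so look at Feb 1990.
Feb 1990 starts on a Thursday, so its 1st Thursday is Feb 1, 1990.

Feb 1, 1990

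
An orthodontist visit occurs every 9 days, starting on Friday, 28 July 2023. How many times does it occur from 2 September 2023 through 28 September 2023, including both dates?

3

Occurrences land 9·i days after 28 July 2023 for i = 0, 1, 2, …
2 September 2023 is 36 days after the start; 36 ÷ 9 = 4 remainder 0. First occurrence in the window: #5 on 2 September 2023 (4×9 = 36 days in).
28 September 2023 is 62 days after the start; 62 ÷ 9 = 6 remainder 8. Last occurrence in the window: #7 on 20 September 2023.
Occurrences #5 through #7: 3 in total.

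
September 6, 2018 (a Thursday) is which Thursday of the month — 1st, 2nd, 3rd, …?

1st

Day 6 falls in week ⌈6/7⌉ of the month.
Days 1–7 hold the 1st Thursday, 8–14 the 2nd, 15–21 the 3rd, 22–28 the 4th, 29–31 the 5th.
6 is in the range for the 1st.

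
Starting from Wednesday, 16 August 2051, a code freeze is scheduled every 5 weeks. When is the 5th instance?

The 5th occurrence is 4 intervals after the first: 4 × 35 = 140 days after 16 August 2051.
August has 31 days — 15 days to the end of August leaves 125.
September has 30 days (95 left).
October has 31 days (64 left).
November has 30 days (34 left).
December has 31 days (3 left).
3 days into January → 3 January 2052.

3 January 2052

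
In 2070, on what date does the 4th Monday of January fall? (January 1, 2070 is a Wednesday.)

January 2070 begins on a Wednesday, so the first Monday is January 6 (5 days later).
The 4th Monday is 3 weeks later: 6 + 21 = 27.

2070-01-27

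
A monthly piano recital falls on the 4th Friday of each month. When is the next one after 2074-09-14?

2074-09-28

September 2074 starts on a Saturday; its first Friday is the 7th, so the 4th Friday is the 28th — 2074-09-28.
2074-09-28 is after 2074-09-14, so that is the next one.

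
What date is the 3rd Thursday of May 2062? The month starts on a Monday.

18 May 2062

May 2062 begins on a Monday, so the first Thursday is May 4 (3 days later).
The 3rd Thursday is 2 weeks later: 4 + 14 = 18.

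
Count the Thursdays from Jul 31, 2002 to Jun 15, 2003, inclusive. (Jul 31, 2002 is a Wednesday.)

46

Jul 31, 2002 is a Wednesday; the first Thursday on or after it is Aug 1, 2002 (1 day later).
From Aug 1, 2002 to Jun 15, 2003: 30 + 30 + 31 + 30 + 31 + 31 + 28 + 31 + 30 + 31 + 15 = 318 days (rest of Aug, Sep, Oct, Nov, Dec, Jan, Feb, Mar, Apr, May, Jun).
318 ÷ 7 = 45 full weeks with remainder 3, so 45 more Thursdays after the first → 46.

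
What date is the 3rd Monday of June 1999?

The first Monday of June 1999 is June 7.
The 3rd Monday is 2 weeks later: 7 + 14 = 21.

June 21, 1999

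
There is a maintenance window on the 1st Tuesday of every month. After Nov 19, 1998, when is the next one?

Nov 1998 starts on a Sunday, so its 1st Tuesday is Nov 3, 1998 (2 days in).
That is not after Nov 19, 1998, so look at Dec 1998.
Dec 1998 starts on a Tuesday, so its 1st Tuesday is Dec 1, 1998.

Dec 1, 1998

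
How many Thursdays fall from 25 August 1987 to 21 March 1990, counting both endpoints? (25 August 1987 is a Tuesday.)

134

25 August 1987 is a Tuesday; the first Thursday on or after it is 27 August 1987 (2 days later).
From 27 August 1987 to 21 March 1990: 126 + 366 + 365 + 80 = 937 days (rest of 1987, 1988, 1989, to 21 March 1990 in 1990).
937 ÷ 7 = 133 full weeks with remainder 6, so 133 more Thursdays after the first → 134.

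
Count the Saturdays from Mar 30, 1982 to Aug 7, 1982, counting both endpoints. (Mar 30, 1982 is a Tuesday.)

19

Mar 30, 1982 is a Tuesday; the first Saturday on or after it is Apr 3, 1982 (4 days later).
From Apr 3, 1982 to Aug 7, 1982: 27 + 31 + 30 + 31 + 7 = 126 days (rest of Apr, May, Jun, Jul, Aug).
126 ÷ 7 = 18 full weeks with remainder 0, so 18 more Saturdays after the first → 19.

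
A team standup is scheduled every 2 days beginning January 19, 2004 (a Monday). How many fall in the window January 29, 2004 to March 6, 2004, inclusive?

19

Occurrences land 2·i days after January 19, 2004 for i = 0, 1, 2, …
January 29, 2004 is 10 days after the start; 10 ÷ 2 = 5 remainder 0. First occurrence in the window: #6 on January 29, 2004 (5×2 = 10 days in).
March 6, 2004 is 47 days after the start; 47 ÷ 2 = 23 remainder 1. Last occurrence in the window: #24 on March 5, 2004.
Occurrences #6 through #24: 19 in total.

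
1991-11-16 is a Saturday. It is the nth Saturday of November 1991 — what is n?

3rd

Day 16 falls in week ⌈16/7⌉ of the month.
Days 1–7 hold the 1st Saturday, 8–14 the 2nd, 15–21 the 3rd, 22–28 the 4th, 29–31 the 5th.
16 is in the range for the 3rd.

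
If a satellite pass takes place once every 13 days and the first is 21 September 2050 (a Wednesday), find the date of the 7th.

The 7th occurrence is 6 intervals after the first: 6 × 13 = 78 days after 21 September 2050.
September has 30 days — 9 days to the end of September leaves 69.
October has 31 days (38 left).
November has 30 days (8 left).
8 days into December → 8 December 2050.

8 December 2050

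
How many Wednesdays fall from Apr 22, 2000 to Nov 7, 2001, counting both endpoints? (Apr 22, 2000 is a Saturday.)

Apr 22, 2000 is a Saturday; the first Wednesday on or after it is Apr 26, 2000 (4 days later).
From Apr 26, 2000 to Nov 7, 2001: 249 + 311 = 560 days (rest of 2000, to Nov 7, 2001 in 2001).
560 ÷ 7 = 80 full weeks with remainder 0, so 80 more Wednesdays after the first → 81.

81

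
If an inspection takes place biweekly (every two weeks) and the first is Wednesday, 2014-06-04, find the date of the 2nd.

2014-06-18

The 2nd occurrence is 1 interval after the first: 1 × 14 = 14 days after 2014-06-04.
14 days later is 2014-06-18.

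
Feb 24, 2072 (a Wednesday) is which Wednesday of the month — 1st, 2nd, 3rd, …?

4th

Day 24 falls in week ⌈24/7⌉ of the month.
Days 1–7 hold the 1st Wednesday, 8–14 the 2nd, 15–21 the 3rd, 22–28 the 4th, 29–31 the 5th.
24 is in the range for the 4th.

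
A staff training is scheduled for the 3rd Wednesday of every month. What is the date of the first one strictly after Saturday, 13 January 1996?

January 1996 starts on a Monday; its first Wednesday is the 3rd, so the 3rd Wednesday is the 17th — 17 January 1996.
17 January 1996 is after 13 January 1996, so that is the next one.

17 January 1996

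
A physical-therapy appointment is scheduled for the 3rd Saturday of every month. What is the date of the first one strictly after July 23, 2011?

July 2011 starts on a Friday; its first Saturday is the 2nd, so the 3rd Saturday is the 16th — July 16, 2011.
That is not after July 23, 2011, so look at August 2011.
August 2011 starts on a Monday; its first Saturday is the 6th, so the 3rd Saturday is the 20th — August 20, 2011.

August 20, 2011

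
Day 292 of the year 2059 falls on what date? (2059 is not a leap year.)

19 October 2059

January has 31 days (292 − 31 = 261 remain).
February has 28 days (261 − 28 = 233 remain).
March has 31 days (233 − 31 = 202 remain).
April has 30 days (202 − 30 = 172 remain).
May has 31 days (172 − 31 = 141 remain).
June has 30 days (141 − 30 = 111 remain).
July has 31 days (111 − 31 = 80 remain).
August has 31 days (80 − 31 = 49 remain).
September has 30 days (49 − 30 = 19 remain).
19 into October → October 19.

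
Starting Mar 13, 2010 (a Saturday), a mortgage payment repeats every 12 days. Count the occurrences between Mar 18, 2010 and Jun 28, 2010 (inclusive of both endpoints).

8

Occurrences land 12·i days after Mar 13, 2010 for i = 0, 1, 2, …
Mar 18, 2010 is 5 days after the start; 5 ÷ 12 = 0 remainder 5; since the remainder is 5, round up to i = 1. First occurrence in the window: #2 on Mar 25, 2010 (1×12 = 12 days in).
Jun 28, 2010 is 107 days after the start; 107 ÷ 12 = 8 remainder 11. Last occurrence in the window: #9 on Jun 17, 2010.
Occurrences #2 through #9: 8 in total.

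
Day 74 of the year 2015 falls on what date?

2015-03-15

January has 31 days (74 − 31 = 43 remain).
February has 28 days (43 − 28 = 15 remain).
15 into March → March 15.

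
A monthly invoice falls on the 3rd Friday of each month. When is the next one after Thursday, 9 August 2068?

August 2068 starts on a Wednesday; its first Friday is the 3rd, so the 3rd Friday is the 17th — 17 August 2068.
17 August 2068 is after 9 August 2068, so that is the next one.

17 August 2068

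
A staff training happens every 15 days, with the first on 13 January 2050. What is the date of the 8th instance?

The 8th occurrence is 7 intervals after the first: 7 × 15 = 105 days after 13 January 2050.
January has 31 days — 18 days to the end of January leaves 87.
February has 28 days (59 left).
March has 31 days (28 left).
28 days into April → 28 April 2050.

28 April 2050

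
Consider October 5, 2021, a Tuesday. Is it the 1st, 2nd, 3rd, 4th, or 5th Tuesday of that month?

1st

Day 5 falls in week ⌈5/7⌉ of the month.
Days 1–7 hold the 1st Tuesday, 8–14 the 2nd, 15–21 the 3rd, 22–28 the 4th, 29–31 the 5th.
5 is in the range for the 1st.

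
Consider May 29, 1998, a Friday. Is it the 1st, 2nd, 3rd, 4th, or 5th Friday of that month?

5th

Day 29 falls in week ⌈29/7⌉ of the month.
Days 1–7 hold the 1st Friday, 8–14 the 2nd, 15–21 the 3rd, 22–28 the 4th, 29–31 the 5th.
29 is in the range for the 5th.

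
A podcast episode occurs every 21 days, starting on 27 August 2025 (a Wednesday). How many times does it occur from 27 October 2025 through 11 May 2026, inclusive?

Occurrences land 21·i days after 27 August 2025 for i = 0, 1, 2, …
27 October 2025 is 61 days after the start; 61 ÷ 21 = 2 remainder 19; since the remainder is 19, round up to i = 3. First occurrence in the window: #4 on 29 October 2025 (3×21 = 63 days in).
11 May 2026 is 257 days after the start; 257 ÷ 21 = 12 remainder 5. Last occurrence in the window: #13 on 6 May 2026.
Occurrences #4 through #13: 10 in total.

10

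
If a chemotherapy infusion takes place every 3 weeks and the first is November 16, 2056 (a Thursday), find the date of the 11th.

June 14, 2057

The 11th occurrence is 10 intervals after the first: 10 × 21 = 210 days after November 16, 2056.
November has 30 days — 14 days to the end of November leaves 196.
December has 31 days (165 left).
January has 31 days (134 left).
February has 28 days (106 left).
March has 31 days (75 left).
April has 30 days (45 left).
May has 31 days (14 left).
14 days into June → June 14, 2057.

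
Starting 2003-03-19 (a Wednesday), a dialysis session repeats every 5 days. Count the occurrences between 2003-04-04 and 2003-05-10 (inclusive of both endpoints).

7

Occurrences land 5·i days after 2003-03-19 for i = 0, 1, 2, …
2003-04-04 is 16 days after the start; 16 ÷ 5 = 3 remainder 1; since the remainder is 1, round up to i = 4. First occurrence in the window: #5 on 2003-04-08 (4×5 = 20 days in).
2003-05-10 is 52 days after the start; 52 ÷ 5 = 10 remainder 2. Last occurrence in the window: #11 on 2003-05-08.
Occurrences #5 through #11: 7 in total.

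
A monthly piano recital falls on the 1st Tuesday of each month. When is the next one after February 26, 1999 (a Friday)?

March 2, 1999

February 1999 starts on a Monday, so its 1st Tuesday is February 2, 1999 (1 day in).
That is not after February 26, 1999, so look at March 1999.
March 1999 starts on a Monday, so its 1st Tuesday is March 2, 1999 (1 day in).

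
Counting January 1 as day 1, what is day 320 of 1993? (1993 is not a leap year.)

Nov 16, 1993

Jan has 31 days (320 − 31 = 289 remain).
Feb has 28 days (289 − 28 = 261 remain).
Mar has 31 days (261 − 31 = 230 remain).
Apr has 30 days (230 − 30 = 200 remain).
May has 31 days (200 − 31 = 169 remain).
Jun has 30 days (169 − 30 = 139 remain).
Jul has 31 days (139 − 31 = 108 remain).
Aug has 31 days (108 − 31 = 77 remain).
Sep has 30 days (77 − 30 = 47 remain).
Oct has 31 days (47 − 31 = 16 remain).
16 into Nov → Nov 16.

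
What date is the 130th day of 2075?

May 10, 2075

January has 31 days (130 − 31 = 99 remain).
February has 28 days (99 − 28 = 71 remain).
March has 31 days (71 − 31 = 40 remain).
April has 30 days (40 − 30 = 10 remain).
10 into May → May 10.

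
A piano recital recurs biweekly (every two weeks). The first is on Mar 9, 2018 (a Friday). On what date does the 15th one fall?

Sep 21, 2018

The 15th occurrence is 14 intervals after the first: 14 × 14 = 196 days after Mar 9, 2018.
Mar has 31 days — 22 days to the end of Mar leaves 174.
Apr has 30 days (144 left).
May has 31 days (113 left).
Jun has 30 days (83 left).
Jul has 31 days (52 left).
Aug has 31 days (21 left).
21 days into Sep → Sep 21, 2018.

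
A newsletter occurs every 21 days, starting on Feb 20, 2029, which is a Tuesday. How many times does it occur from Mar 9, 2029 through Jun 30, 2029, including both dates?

Occurrences land 21·i days after Feb 20, 2029 for i = 0, 1, 2, …
Mar 9, 2029 is 17 days after the start; 17 ÷ 21 = 0 remainder 17; since the remainder is 17, round up to i = 1. First occurrence in the window: #2 on Mar 13, 2029 (1×21 = 21 days in).
Jun 30, 2029 is 130 days after the start; 130 ÷ 21 = 6 remainder 4. Last occurrence in the window: #7 on Jun 26, 2029.
Occurrences #2 through #7: 6 in total.

6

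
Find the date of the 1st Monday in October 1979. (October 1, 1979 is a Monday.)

1 October 1979

October 1979 begins on a Monday, so the first Monday is October 1.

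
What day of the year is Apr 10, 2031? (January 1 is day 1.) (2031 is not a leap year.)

100

Days in months before Apr: 31 + 28 + 31 = 90.
Plus 10 days into Apr → day 100.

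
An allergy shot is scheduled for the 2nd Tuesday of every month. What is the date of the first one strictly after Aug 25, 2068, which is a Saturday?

Sep 11, 2068

Aug 2068 starts on a Wednesday; its first Tuesday is the 7th, so the 2nd Tuesday is the 14th — Aug 14, 2068.
That is not after Aug 25, 2068, so look at Sep 2068.
Sep 2068 starts on a Saturday; its first Tuesday is the 4th, so the 2nd Tuesday is the 11th — Sep 11, 2068.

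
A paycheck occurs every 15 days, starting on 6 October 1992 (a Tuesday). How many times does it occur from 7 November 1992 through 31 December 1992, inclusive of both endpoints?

3

Occurrences land 15·i days after 6 October 1992 for i = 0, 1, 2, …
7 November 1992 is 32 days after the start; 32 ÷ 15 = 2 remainder 2; since the remainder is 2, round up to i = 3. First occurrence in the window: #4 on 20 November 1992 (3×15 = 45 days in).
31 December 1992 is 86 days after the start; 86 ÷ 15 = 5 remainder 11. Last occurrence in the window: #6 on 20 December 1992.
Occurrences #4 through #6: 3 in total.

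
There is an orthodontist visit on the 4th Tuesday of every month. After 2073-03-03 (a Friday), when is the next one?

2073-03-28

March 2073 starts on a Wednesday; its first Tuesday is the 7th, so the 4th Tuesday is the 28th — 2073-03-28.
2073-03-28 is after 2073-03-03, so that is the next one.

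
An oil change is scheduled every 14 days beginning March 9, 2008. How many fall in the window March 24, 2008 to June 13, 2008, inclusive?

5

Occurrences land 14·i days after March 9, 2008 for i = 0, 1, 2, …
March 24, 2008 is 15 days after the start; 15 ÷ 14 = 1 remainder 1; since the remainder is 1, round up to i = 2. First occurrence in the window: #3 on April 6, 2008 (2×14 = 28 days in).
June 13, 2008 is 96 days after the start; 96 ÷ 14 = 6 remainder 12. Last occurrence in the window: #7 on June 1, 2008.
Occurrences #3 through #7: 5 in total.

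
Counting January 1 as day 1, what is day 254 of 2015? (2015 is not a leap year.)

Jan has 31 days (254 − 31 = 223 remain).
Feb has 28 days (223 − 28 = 195 remain).
Mar has 31 days (195 − 31 = 164 remain).
Apr has 30 days (164 − 30 = 134 remain).
May has 31 days (134 − 31 = 103 remain).
Jun has 30 days (103 − 30 = 73 remain).
Jul has 31 days (73 − 31 = 42 remain).
Aug has 31 days (42 − 31 = 11 remain).
11 into Sep → Sep 11.

Sep 11, 2015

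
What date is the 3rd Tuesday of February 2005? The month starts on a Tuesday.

February 2005 begins on a Tuesday, so the first Tuesday is February 1.
The 3rd Tuesday is 2 weeks later: 1 + 14 = 15.

2005-02-15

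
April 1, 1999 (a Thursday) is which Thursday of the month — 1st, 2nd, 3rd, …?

Day 1 falls in week ⌈1/7⌉ of the month.
Days 1–7 hold the 1st Thursday, 8–14 the 2nd, 15–21 the 3rd, 22–28 the 4th, 29–31 the 5th.
1 is in the range for the 1st.

1st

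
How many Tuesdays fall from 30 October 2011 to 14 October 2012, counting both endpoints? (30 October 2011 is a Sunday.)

30 October 2011 is a Sunday; the first Tuesday on or after it is 1 November 2011 (2 days later).
From 1 November 2011 to 14 October 2012: 60 + 288 = 348 days (rest of 2011, to 14 October 2012 in 2012).
348 ÷ 7 = 49 full weeks with remainder 5, so 49 more Tuesdays after the first → 50.

50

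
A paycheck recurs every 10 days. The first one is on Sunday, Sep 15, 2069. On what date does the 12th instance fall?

The 12th occurrence is 11 intervals after the first: 11 × 10 = 110 days after Sep 15, 2069.
Sep has 30 days — 15 days to the end of Sep leaves 95.
Oct has 31 days (64 left).
Nov has 30 days (34 left).
Dec has 31 days (3 left).
3 days into Jan → Jan 3, 2070.

Jan 3, 2070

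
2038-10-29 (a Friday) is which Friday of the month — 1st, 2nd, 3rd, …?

5th

Day 29 falls in week ⌈29/7⌉ of the month.
Days 1–7 hold the 1st Friday, 8–14 the 2nd, 15–21 the 3rd, 22–28 the 4th, 29–31 the 5th.
29 is in the range for the 5th.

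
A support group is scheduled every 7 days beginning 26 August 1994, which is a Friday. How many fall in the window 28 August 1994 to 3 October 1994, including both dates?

Occurrences land 7·i days after 26 August 1994 for i = 0, 1, 2, …
28 August 1994 is 2 days after the start; 2 ÷ 7 = 0 remainder 2; since the remainder is 2, round up to i = 1. First occurrence in the window: #2 on 2 September 1994 (1×7 = 7 days in).
3 October 1994 is 38 days after the start; 38 ÷ 7 = 5 remainder 3. Last occurrence in the window: #6 on 30 September 1994.
Occurrences #2 through #6: 5 in total.

5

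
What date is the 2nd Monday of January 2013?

2013-01-14

The first Monday of January 2013 is January 7.
The 2nd Monday is 1 weeks later: 7 + 7 = 14.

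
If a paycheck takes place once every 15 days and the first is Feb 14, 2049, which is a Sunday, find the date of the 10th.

Jun 29, 2049

The 10th occurrence is 9 intervals after the first: 9 × 15 = 135 days after Feb 14, 2049.
Feb has 28 days — 14 days to the end of Feb leaves 121.
Mar has 31 days (90 left).
Apr has 30 days (60 left).
May has 31 days (29 left).
29 days into Jun → Jun 29, 2049.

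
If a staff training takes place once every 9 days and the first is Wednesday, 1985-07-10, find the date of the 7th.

The 7th occurrence is 6 intervals after the first: 6 × 9 = 54 days after 1985-07-10.
July has 31 days — 21 days to the end of July leaves 33.
August has 31 days (2 left).
2 days into September → 1985-09-02.

1985-09-02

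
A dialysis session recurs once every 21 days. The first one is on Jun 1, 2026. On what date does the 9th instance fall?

Nov 16, 2026

The 9th occurrence is 8 intervals after the first: 8 × 21 = 168 days after Jun 1, 2026.
Jun has 30 days — 29 days to the end of Jun leaves 139.
Jul has 31 days (108 left).
Aug has 31 days (77 left).
Sep has 30 days (47 left).
Oct has 31 days (16 left).
16 days into Nov → Nov 16, 2026.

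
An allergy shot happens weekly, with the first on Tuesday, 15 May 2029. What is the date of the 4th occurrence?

5 June 2029

The 4th occurrence is 3 intervals after the first: 3 × 7 = 21 days after 15 May 2029.
May has 31 days — 16 days to the end of May leaves 5.
5 days into June → 5 June 2029.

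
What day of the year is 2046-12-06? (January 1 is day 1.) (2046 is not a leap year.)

Days in months before December: 31 + 28 + 31 + 30 + 31 + 30 + 31 + 31 + 30 + 31 + 30 = 334.
Plus 6 days into December → day 340.

340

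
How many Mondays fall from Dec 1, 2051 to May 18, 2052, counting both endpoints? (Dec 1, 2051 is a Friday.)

24

Dec 1, 2051 is a Friday; the first Monday on or after it is Dec 4, 2051 (3 days later).
From Dec 4, 2051 to May 18, 2052: 27 + 31 + 29 + 31 + 30 + 18 = 166 days (rest of Dec, Jan, Feb, Mar, Apr, May).
166 ÷ 7 = 23 full weeks with remainder 5, so 23 more Mondays after the first → 24.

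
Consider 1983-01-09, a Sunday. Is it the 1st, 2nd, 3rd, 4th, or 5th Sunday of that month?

2nd

Day 9 falls in week ⌈9/7⌉ of the month.
Days 1–7 hold the 1st Sunday, 8–14 the 2nd, 15–21 the 3rd, 22–28 the 4th, 29–31 the 5th.
9 is in the range for the 2nd.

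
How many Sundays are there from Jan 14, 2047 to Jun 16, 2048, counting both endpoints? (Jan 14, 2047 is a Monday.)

74

Jan 14, 2047 is a Monday; the first Sunday on or after it is Jan 20, 2047 (6 days later).
From Jan 20, 2047 to Jun 16, 2048: 345 + 168 = 513 days (rest of 2047, to Jun 16, 2048 in 2048).
513 ÷ 7 = 73 full weeks with remainder 2, so 73 more Sundays after the first → 74.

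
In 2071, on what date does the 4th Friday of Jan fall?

Jan 23, 2071

The first Friday of Jan 2071 is Jan 2.
The 4th Friday is 3 weeks later: 2 + 21 = 23.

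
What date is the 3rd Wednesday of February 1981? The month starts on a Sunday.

1981-02-18

February 1981 begins on a Sunday, so the first Wednesday is February 4 (3 days later).
The 3rd Wednesday is 2 weeks later: 4 + 14 = 18.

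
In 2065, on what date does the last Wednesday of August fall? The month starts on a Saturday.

August 2065 begins on a Saturday, so the first Wednesday is August 5 (4 days later).
August 2065 has 31 days. Adding weeks: 5, 12, 19, 26 — the last one ≤ 31 is the 26th.

2065-08-26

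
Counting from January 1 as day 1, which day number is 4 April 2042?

94

Days in months before April: 31 + 28 + 31 = 90.
Plus 4 days into April → day 94.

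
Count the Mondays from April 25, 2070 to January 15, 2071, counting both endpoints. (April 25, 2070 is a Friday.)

April 25, 2070 is a Friday; the first Monday on or after it is April 28, 2070 (3 days later).
From April 28, 2070 to January 15, 2071: 2 + 31 + 30 + 31 + 31 + 30 + 31 + 30 + 31 + 15 = 262 days (rest of April, May, June, July, August, September, October, November, December, January).
262 ÷ 7 = 37 full weeks with remainder 3, so 37 more Mondays after the first → 38.

38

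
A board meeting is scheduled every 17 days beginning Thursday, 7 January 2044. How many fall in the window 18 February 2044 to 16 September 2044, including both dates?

Occurrences land 17·i days after 7 January 2044 for i = 0, 1, 2, …
18 February 2044 is 42 days after the start; 42 ÷ 17 = 2 remainder 8; since the remainder is 8, round up to i = 3. First occurrence in the window: #4 on 27 February 2044 (3×17 = 51 days in).
16 September 2044 is 253 days after the start; 253 ÷ 17 = 14 remainder 15. Last occurrence in the window: #15 on 1 September 2044.
Occurrences #4 through #15: 12 in total.

12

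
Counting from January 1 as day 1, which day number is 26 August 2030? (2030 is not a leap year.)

238

Days in months before August: 31 + 28 + 31 + 30 + 31 + 30 + 31 = 212.
Plus 26 days into August → day 238.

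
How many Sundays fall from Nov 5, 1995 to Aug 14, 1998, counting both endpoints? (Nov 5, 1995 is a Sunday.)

Nov 5, 1995 is a Sunday; the first Sunday on or after it is Nov 5, 1995.
From Nov 5, 1995 to Aug 14, 1998: 56 + 366 + 365 + 226 = 1013 days (rest of 1995, 1996, 1997, to Aug 14, 1998 in 1998).
1013 ÷ 7 = 144 full weeks with remainder 5, so 144 more Sundays after the first → 145.

145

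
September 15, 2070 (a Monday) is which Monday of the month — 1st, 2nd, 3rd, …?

Day 15 falls in week ⌈15/7⌉ of the month.
Days 1–7 hold the 1st Monday, 8–14 the 2nd, 15–21 the 3rd, 22–28 the 4th, 29–31 the 5th.
15 is in the range for the 3rd.

3rd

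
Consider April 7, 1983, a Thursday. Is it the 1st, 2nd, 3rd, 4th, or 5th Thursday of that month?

1st

Day 7 falls in week ⌈7/7⌉ of the month.
Days 1–7 hold the 1st Thursday, 8–14 the 2nd, 15–21 the 3rd, 22–28 the 4th, 29–31 the 5th.
7 is in the range for the 1st.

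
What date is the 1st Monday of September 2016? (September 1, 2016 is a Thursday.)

September 2016 begins on a Thursday, so the first Monday is September 5 (4 days later).

September 5, 2016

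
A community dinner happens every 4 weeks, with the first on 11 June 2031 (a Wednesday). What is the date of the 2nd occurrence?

9 July 2031

The 2nd occurrence is 1 interval after the first: 1 × 28 = 28 days after 11 June 2031.
June has 30 days — 19 days to the end of June leaves 9.
9 days into July → 9 July 2031.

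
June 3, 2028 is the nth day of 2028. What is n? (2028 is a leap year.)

155

Days in months before June: 31 + 29 + 31 + 30 + 31 = 152.
Plus 3 days into June → day 155.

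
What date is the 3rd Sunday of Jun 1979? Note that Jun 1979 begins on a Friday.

Jun 1979 begins on a Friday, so the first Sunday is Jun 3 (2 days later).
The 3rd Sunday is 2 weeks later: 3 + 14 = 17.

Jun 17, 1979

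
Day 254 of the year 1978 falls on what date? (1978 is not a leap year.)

1978-09-11

January has 31 days (254 − 31 = 223 remain).
February has 28 days (223 − 28 = 195 remain).
March has 31 days (195 − 31 = 164 remain).
April has 30 days (164 − 30 = 134 remain).
May has 31 days (134 − 31 = 103 remain).
June has 30 days (103 − 30 = 73 remain).
July has 31 days (73 − 31 = 42 remain).
August has 31 days (42 − 31 = 11 remain).
11 into September → September 11.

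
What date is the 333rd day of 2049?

Jan has 31 days (333 − 31 = 302 remain).
Feb has 28 days (302 − 28 = 274 remain).
Mar has 31 days (274 − 31 = 243 remain).
Apr has 30 days (243 − 30 = 213 remain).
May has 31 days (213 − 31 = 182 remain).
Jun has 30 days (182 − 30 = 152 remain).
Jul has 31 days (152 − 31 = 121 remain).
Aug has 31 days (121 − 31 = 90 remain).
Sep has 30 days (90 − 30 = 60 remain).
Oct has 31 days (60 − 31 = 29 remain).
29 into Nov → Nov 29.

Nov 29, 2049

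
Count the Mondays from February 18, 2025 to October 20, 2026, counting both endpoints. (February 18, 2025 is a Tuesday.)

February 18, 2025 is a Tuesday; the first Monday on or after it is February 24, 2025 (6 days later).
From February 24, 2025 to October 20, 2026: 310 + 293 = 603 days (rest of 2025, to October 20, 2026 in 2026).
603 ÷ 7 = 86 full weeks with remainder 1, so 86 more Mondays after the first → 87.

87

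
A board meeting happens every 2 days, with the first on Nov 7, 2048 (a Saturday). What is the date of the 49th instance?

The 49th occurrence is 48 intervals after the first: 48 × 2 = 96 days after Nov 7, 2048.
Nov has 30 days — 23 days to the end of Nov leaves 73.
Dec has 31 days (42 left).
Jan has 31 days (11 left).
11 days into Feb → Feb 11, 2049.

Feb 11, 2049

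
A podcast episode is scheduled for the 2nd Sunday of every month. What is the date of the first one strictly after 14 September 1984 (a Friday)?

September 1984 starts on a Saturday; its first Sunday is the 2nd, so the 2nd Sunday is the 9th — 9 September 1984.
That is not after 14 September 1984, so look at October 1984.
October 1984 starts on a Monday; its first Sunday is the 7th, so the 2nd Sunday is the 14th — 14 October 1984.

14 October 1984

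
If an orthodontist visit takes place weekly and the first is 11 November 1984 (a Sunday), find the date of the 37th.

21 July 1985

The 37th occurrence is 36 intervals after the first: 36 × 7 = 252 days after 11 November 1984.
November has 30 days — 19 days to the end of November leaves 233.
December has 31 days (202 left).
January has 31 days (171 left).
February has 28 days (143 left).
March has 31 days (112 left).
April has 30 days (82 left).
May has 31 days (51 left).
June has 30 days (21 left).
21 days into July → 21 July 1985.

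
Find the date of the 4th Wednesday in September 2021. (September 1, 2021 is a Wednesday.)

September 2021 begins on a Wednesday, so the first Wednesday is September 1.
The 4th Wednesday is 3 weeks later: 1 + 21 = 22.

September 22, 2021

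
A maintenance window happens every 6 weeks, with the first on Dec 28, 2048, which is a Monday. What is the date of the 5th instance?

The 5th occurrence is 4 intervals after the first: 4 × 42 = 168 days after Dec 28, 2048.
Dec has 31 days — 3 days to the end of Dec leaves 165.
Jan has 31 days (134 left).
Feb has 28 days (106 left).
Mar has 31 days (75 left).
Apr has 30 days (45 left).
May has 31 days (14 left).
14 days into Jun → Jun 14, 2049.

Jun 14, 2049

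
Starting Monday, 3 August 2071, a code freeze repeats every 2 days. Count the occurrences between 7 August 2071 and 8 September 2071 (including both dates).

Occurrences land 2·i days after 3 August 2071 for i = 0, 1, 2, …
7 August 2071 is 4 days after the start; 4 ÷ 2 = 2 remainder 0. First occurrence in the window: #3 on 7 August 2071 (2×2 = 4 days in).
8 September 2071 is 36 days after the start; 36 ÷ 2 = 18 remainder 0. Last occurrence in the window: #19 on 8 September 2071.
Occurrences #3 through #19: 17 in total.

17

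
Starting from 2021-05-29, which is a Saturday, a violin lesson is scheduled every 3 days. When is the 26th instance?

2021-08-12

The 26th occurrence is 25 intervals after the first: 25 × 3 = 75 days after 2021-05-29.
May has 31 days — 2 days to the end of May leaves 73.
June has 30 days (43 left).
July has 31 days (12 left).
12 days into August → 2021-08-12.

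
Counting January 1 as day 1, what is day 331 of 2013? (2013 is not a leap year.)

January has 31 days (331 − 31 = 300 remain).
February has 28 days (300 − 28 = 272 remain).
March has 31 days (272 − 31 = 241 remain).
April has 30 days (241 − 30 = 211 remain).
May has 31 days (211 − 31 = 180 remain).
June has 30 days (180 − 30 = 150 remain).
July has 31 days (150 − 31 = 119 remain).
August has 31 days (119 − 31 = 88 remain).
September has 30 days (88 − 30 = 58 remain).
October has 31 days (58 − 31 = 27 remain).
27 into November → November 27.

2013-11-27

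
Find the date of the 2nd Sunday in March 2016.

March 2016 begins on a Tuesday, so the first Sunday is March 6 (5 days later).
The 2nd Sunday is 1 weeks later: 6 + 7 = 13.

2016-03-13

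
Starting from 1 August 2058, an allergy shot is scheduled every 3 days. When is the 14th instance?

The 14th occurrence is 13 intervals after the first: 13 × 3 = 39 days after 1 August 2058.
August has 31 days — 30 days to the end of August leaves 9.
9 days into September → 9 September 2058.

9 September 2058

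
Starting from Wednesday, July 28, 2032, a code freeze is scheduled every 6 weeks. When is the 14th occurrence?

January 25, 2034

The 14th occurrence is 13 intervals after the first: 13 × 42 = 546 days after July 28, 2032.
July has 31 days — 3 days to the end of July leaves 543.
From end of July to end of 2032 is 153 days (390 left).
2033 has 365 days (25 left).
25 days into January → January 25, 2034.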